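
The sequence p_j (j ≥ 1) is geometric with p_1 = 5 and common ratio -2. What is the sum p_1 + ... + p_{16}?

p_j = 5·(-2)^(j-1).
S = 5·((-2)^16 - 1)/(-2 - 1) = 5·(65536 - 1)/(-3) = -109225.

-109225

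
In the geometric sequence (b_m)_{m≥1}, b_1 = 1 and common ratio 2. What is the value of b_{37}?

68719476736

b_m = 1·2^(m-1).
b_{37} = 1·2^36 = 68719476736.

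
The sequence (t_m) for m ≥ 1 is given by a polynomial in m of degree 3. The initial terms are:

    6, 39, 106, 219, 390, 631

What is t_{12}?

1st diffs: 33, 67, 113, 171, 241.
2nd diffs: 34, 46, 58, 70.
3rd diffs: 12, 12, 12 (constant).
Newton forward-difference form: t_m = 6 + 33·C(m-1,1) + 34·C(m-1,2) + 12·C(m-1,3).
At m = 12: m-1 = 11, so t_{12} = 6 + 363 + 1870 + 1980 = 4219.

4219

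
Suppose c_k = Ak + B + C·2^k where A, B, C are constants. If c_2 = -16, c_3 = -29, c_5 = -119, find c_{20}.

Plug in k = 2, 3, 5: 2A + B + 4C = -16; 3A + B + 8C = -29; 5A + B + 32C = -119.
Subtracting the first from the second: A + 4C = -13.
Subtracting the second from the third: 2A + 24C = -90.
Solving: C = -4, A = 3, then B = -6.
So c_k = 3·k + (-6) + (-4)·2^k; at k=20 this is -4194250.

-4194250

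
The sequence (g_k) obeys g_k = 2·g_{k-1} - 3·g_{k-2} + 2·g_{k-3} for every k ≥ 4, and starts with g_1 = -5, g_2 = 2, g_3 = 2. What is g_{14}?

-12

Step forward from the initial values:
g_4 = -12, g_5 = -26, g_6 = -12, …, g_{11} = -82, g_{12} = 156, g_{13} = 310, g_{14} = -12.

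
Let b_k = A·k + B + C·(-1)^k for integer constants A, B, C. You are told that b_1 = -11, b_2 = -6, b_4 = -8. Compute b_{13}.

At k = 1, 2, 4: A + B - C = -11; 2A + B + C = -6; 4A + B + C = -8.
Subtracting the first from the second: A + 2C = 5.
Subtracting the second from the third: 2A = -2.
Solving: C = 3, A = -1, then B = -7.
Hence b_{13} = -1·13 + (-7) + 3·(-1) = -23.

-23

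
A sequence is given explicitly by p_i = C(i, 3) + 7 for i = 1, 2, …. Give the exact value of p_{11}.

C(11, 3) = 165, so p_{11} = 172.

172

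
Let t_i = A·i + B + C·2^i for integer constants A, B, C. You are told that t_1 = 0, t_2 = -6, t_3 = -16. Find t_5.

-68

At i = 1, 2, 3: A + B + 2C = 0; 2A + B + 4C = -6; 3A + B + 8C = -16.
Subtracting the first from the second: A + 2C = -6.
Subtracting the second from the third: A + 4C = -10.
Solving: C = -2, A = -2, then B = 6.
Therefore t_5 = -10 + 6 + (-2)·32 = -68.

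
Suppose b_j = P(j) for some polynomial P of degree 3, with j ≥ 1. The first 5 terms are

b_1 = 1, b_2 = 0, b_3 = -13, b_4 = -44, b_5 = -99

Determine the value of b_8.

-468

1st diffs: -1, -13, -31, -55.
2nd diffs: -12, -18, -24.
3rd diffs: -6, -6 (constant).
Newton forward-difference form: b_j = 1 + (-1)·C(j-1,1) + (-12)·C(j-1,2) + (-6)·C(j-1,3).
At j = 8: j-1 = 7, so b_8 = 1 - 7 - 252 - 210 = -468.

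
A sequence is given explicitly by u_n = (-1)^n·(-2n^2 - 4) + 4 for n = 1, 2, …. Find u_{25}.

1258

(-1)^25 = -1; -2n^2 - 4 at n=25 is -1254; so u_{25} = 1258.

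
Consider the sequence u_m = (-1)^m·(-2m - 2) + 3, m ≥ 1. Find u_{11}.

27

(-1)^11 = -1; -2m - 2 at m=11 is -24; so u_{11} = 27.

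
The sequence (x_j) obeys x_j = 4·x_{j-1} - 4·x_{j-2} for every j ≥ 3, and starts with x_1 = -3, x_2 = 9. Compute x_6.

Step forward from the initial values:
x_3 = 48  x_4 = 156  x_5 = 432  x_6 = 1104.
(Characteristic roots are 2 and 2.)

1104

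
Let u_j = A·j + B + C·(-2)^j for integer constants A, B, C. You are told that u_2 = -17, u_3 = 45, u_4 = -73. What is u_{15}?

The three given values yield: 2A + B + 4C = -17; 3A + B - 8C = 45; 4A + B + 16C = -73.
Subtracting the first from the second: A - 12C = 62.
Subtracting the second from the third: A + 24C = -118.
Solving: C = -5, A = 2, then B = -1.
Hence u_{15} = 2·15 + (-1) + (-5)·(-32768) = 163869.

163869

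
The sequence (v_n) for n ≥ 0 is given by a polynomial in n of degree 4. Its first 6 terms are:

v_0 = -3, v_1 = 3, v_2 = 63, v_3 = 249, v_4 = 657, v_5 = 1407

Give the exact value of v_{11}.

22833

1st diffs: 6, 60, 186, 408, 750.
2nd diffs: 54, 126, 222, 342.
3rd diffs: 72, 96, 120.
4th diffs: 24, 24 (constant).
So v_n = n^4 + 6n^3 + 2n^2 - 3n - 3.
Evaluating at n = 11 gives v_{11} = 22833.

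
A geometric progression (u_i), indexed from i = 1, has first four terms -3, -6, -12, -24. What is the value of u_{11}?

-3072

Common ratio r = 2.
u_i = (-3)·2^(i-1).
u_{11} = (-3)·2^10 = -3072.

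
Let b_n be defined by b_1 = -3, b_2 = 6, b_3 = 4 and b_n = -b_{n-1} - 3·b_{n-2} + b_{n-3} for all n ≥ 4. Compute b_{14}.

Compute successive terms:
b_4 = -25, b_5 = 19, b_6 = 60, …, b_{11} = -944, b_{12} = 3219, b_{13} = -977, b_{14} = -9624.

-9624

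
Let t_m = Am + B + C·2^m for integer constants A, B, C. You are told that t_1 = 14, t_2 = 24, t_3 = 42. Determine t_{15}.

Plug in m = 1, 2, 3: A + B + 2C = 14; 2A + B + 4C = 24; 3A + B + 8C = 42.
Subtracting the first from the second: A + 2C = 10.
Subtracting the second from the third: A + 4C = 18.
Solving: C = 4, A = 2, then B = 4.
Therefore t_{15} = 30 + 4 + 4·32768 = 131106.

131106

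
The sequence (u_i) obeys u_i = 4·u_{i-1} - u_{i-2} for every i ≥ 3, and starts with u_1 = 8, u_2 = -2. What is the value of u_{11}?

-626992

Iterate the recurrence:
u_3 = -16; u_4 = -62; u_5 = -232; u_6 = -866; u_7 = -3232; u_8 = -12062; u_9 = -45016; u_{10} = -168002; u_{11} = -626992.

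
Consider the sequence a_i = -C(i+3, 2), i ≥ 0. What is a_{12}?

C(15, 2) = 105, so a_{12} = -105.

-105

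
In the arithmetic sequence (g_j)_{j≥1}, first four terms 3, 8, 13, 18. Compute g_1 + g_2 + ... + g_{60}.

Common difference d = 5.
g_j = 3 + (j - 1)·5.
g_{60} = 298; S = 60·(3 + 298)/2 = 9030.

9030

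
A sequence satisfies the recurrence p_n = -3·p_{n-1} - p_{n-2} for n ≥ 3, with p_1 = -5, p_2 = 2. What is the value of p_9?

-89

Applying the relation repeatedly:
p_3 = -1; p_4 = 1; p_5 = -2; p_6 = 5; p_7 = -13; p_8 = 34; p_9 = -89.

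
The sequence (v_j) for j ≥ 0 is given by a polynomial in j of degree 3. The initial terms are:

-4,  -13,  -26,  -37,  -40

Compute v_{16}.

1st diffs: -9, -13, -11, -3.
2nd diffs: -4, 2, 8.
3rd diffs: 6, 6 (constant).
Newton forward-difference form: v_j = -4 + (-9)·C(j,1) + (-4)·C(j,2) + 6·C(j,3).
At j = 16: j = 16, so v_{16} = -4 - 144 - 480 + 3360 = 2732.

2732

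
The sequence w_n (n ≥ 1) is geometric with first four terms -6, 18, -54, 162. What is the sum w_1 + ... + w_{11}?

-265722

Common ratio r = -3.
w_n = (-6)·(-3)^(n-1).
S = (-6)·((-3)^11 - 1)/(-3 - 1) = (-6)·(-177147 - 1)/(-4) = -265722.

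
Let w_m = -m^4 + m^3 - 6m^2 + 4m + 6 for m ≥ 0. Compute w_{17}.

w_{17} = -1·17^4 + 1·17^3 - 6·17^2 + 4·17 + 6 = -80268.

-80268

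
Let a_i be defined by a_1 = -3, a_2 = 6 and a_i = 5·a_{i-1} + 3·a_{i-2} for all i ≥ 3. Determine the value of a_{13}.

a_3 = 21; a_4 = 123; a_5 = 678; …; a_{10} = 3544251; a_{11} = 19640046; a_{12} = 108832983; a_{13} = 603085053.

603085053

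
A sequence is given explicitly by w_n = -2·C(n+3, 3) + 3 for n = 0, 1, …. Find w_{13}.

C(16, 3) = 560, so w_{13} = -1117.

-1117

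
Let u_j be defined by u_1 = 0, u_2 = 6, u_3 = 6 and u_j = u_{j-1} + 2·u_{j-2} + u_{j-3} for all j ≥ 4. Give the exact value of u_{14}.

u_4 = 18;  u_5 = 36;  u_6 = 78;  …;  u_{11} = 3570;  u_{12} = 7668;  u_{13} = 16470;  u_{14} = 35376.

35376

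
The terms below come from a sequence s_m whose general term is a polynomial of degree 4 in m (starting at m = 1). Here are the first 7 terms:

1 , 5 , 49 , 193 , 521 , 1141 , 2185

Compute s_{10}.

9541

1st diffs: 4, 44, 144, 328, 620, 1044.
2nd diffs: 40, 100, 184, 292, 424.
3rd diffs: 60, 84, 108, 132.
4th diffs: 24, 24, 24 (constant).
Newton forward-difference form: s_m = 1 + 4·C(m-1,1) + 40·C(m-1,2) + 60·C(m-1,3) + 24·C(m-1,4).
At m = 10: m-1 = 9, so s_{10} = 1 + 36 + 1440 + 5040 + 3024 = 9541.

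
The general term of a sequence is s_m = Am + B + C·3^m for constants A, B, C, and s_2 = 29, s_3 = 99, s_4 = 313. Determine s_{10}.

236173

The three given values yield: 2A + B + 9C = 29; 3A + B + 27C = 99; 4A + B + 81C = 313.
Subtracting the first from the second: A + 18C = 70.
Subtracting the second from the third: A + 54C = 214.
Solving: C = 4, A = -2, then B = -3.
So s_m = -2·m + (-3) + 4·3^m; at m=10 this is 236173.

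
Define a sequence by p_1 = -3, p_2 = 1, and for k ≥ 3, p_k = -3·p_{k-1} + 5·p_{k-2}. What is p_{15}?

-440753058

Applying the relation repeatedly:
p_3 = -18  p_4 = 59  p_5 = -267  …  p_{12} = 5980664  p_{13} = -25074507  p_{14} = 105126841  p_{15} = -440753058.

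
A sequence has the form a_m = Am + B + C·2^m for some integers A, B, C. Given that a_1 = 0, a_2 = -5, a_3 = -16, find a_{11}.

The three given values yield: A + B + 2C = 0; 2A + B + 4C = -5; 3A + B + 8C = -16.
Subtracting the first from the second: A + 2C = -5.
Subtracting the second from the third: A + 4C = -11.
Solving: C = -3, A = 1, then B = 5.
Hence a_{11} = 1·11 + 5 + (-3)·2048 = -6128.

-6128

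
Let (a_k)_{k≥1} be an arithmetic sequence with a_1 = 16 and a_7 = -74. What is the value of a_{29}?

Common difference d = (-74 - 16) / (7 - 1) = -15.
a_k = 16 + (k - 1)·(-15).
a_{29} = 16 + 28·(-15) = -404.

-404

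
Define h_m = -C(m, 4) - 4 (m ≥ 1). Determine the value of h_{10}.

C(10, 4) = 210, so h_{10} = -214.

-214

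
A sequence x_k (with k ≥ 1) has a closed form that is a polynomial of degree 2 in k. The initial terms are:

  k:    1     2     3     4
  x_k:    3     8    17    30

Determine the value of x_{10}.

1st diffs: 5, 9, 13.
2nd diffs: 4, 4 (constant).
Newton forward-difference form: x_k = 3 + 5·C(k-1,1) + 4·C(k-1,2).
At k = 10: k-1 = 9, so x_{10} = 3 + 45 + 144 = 192.

192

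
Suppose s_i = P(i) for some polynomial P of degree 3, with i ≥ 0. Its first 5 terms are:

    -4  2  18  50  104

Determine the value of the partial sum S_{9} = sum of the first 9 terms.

1776

1st diffs: 6, 16, 32, 54.
2nd diffs: 10, 16, 22.
3rd diffs: 6, 6 (constant).
Newton forward-difference form: s_i = -4 + 6·C(i,1) + 10·C(i,2) + 6·C(i,3).
Continuing: 186, 302, 458, 660.
Summing i = 0..8 (9 terms) gives 1776.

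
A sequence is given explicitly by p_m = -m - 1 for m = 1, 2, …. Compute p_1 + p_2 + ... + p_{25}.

-350

Over m = 1..25: Σm = 325.
Total = (-1)·325 + (-1)·25 = -350.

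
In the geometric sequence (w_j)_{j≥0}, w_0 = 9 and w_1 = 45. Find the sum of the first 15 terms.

Common ratio r = 5.
w_j = 9·5^(j-0).
S = 9·(5^15 - 1)/(5 - 1) = 9·(30517578125 - 1)/(4) = 68664550779.

68664550779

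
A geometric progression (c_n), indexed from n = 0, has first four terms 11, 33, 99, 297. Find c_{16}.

473513931

Common ratio r = 3.
c_n = 11·3^(n-0).
c_{16} = 11·3^16 = 473513931.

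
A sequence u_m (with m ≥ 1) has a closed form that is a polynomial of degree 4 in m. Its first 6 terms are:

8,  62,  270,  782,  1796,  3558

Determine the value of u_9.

16512

1st diffs: 54, 208, 512, 1014, 1762.
2nd diffs: 154, 304, 502, 748.
3rd diffs: 150, 198, 246.
4th diffs: 48, 48 (constant).
Newton forward-difference form: u_m = 8 + 54·C(m-1,1) + 154·C(m-1,2) + 150·C(m-1,3) + 48·C(m-1,4).
At m = 9: m-1 = 8, so u_9 = 8 + 432 + 4312 + 8400 + 3360 = 16512.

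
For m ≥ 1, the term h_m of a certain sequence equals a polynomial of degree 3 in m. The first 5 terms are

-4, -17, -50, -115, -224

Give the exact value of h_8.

-935

1st diffs: -13, -33, -65, -109.
2nd diffs: -20, -32, -44.
3rd diffs: -12, -12 (constant).
So h_m = -2m^3 + 2m^2 - 5m + 1.
Evaluating at m = 8 gives h_8 = -935.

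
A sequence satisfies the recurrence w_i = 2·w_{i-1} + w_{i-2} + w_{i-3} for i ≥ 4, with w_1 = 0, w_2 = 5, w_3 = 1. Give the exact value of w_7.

123

Compute successive terms:
w_4 = 7;  w_5 = 20;  w_6 = 48;  w_7 = 123.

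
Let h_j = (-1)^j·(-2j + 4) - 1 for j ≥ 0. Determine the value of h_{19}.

(-1)^19 = -1; -2j + 4 at j=19 is -34; so h_{19} = 33.

33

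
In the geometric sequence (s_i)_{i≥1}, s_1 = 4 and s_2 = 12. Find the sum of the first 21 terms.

20920706404

Common ratio r = 3.
s_i = 4·3^(i-1).
S = 4·(3^21 - 1)/(3 - 1) = 4·(10460353203 - 1)/(2) = 20920706404.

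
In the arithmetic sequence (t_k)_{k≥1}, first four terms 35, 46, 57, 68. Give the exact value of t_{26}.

310

Common difference d = 11.
t_k = 35 + (k - 1)·11.
t_{26} = 35 + 25·11 = 310.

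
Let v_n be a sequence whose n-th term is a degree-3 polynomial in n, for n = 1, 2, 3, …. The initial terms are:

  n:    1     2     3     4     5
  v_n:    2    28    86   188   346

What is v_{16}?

1st diffs: 26, 58, 102, 158.
2nd diffs: 32, 44, 56.
3rd diffs: 12, 12 (constant).
Newton forward-difference form: v_n = 2 + 26·C(n-1,1) + 32·C(n-1,2) + 12·C(n-1,3).
At n = 16: n-1 = 15, so v_{16} = 2 + 390 + 3360 + 5460 = 9212.

9212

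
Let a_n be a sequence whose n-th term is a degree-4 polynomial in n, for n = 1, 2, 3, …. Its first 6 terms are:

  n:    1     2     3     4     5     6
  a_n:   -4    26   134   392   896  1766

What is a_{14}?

44222

1st diffs: 30, 108, 258, 504, 870.
2nd diffs: 78, 150, 246, 366.
3rd diffs: 72, 96, 120.
4th diffs: 24, 24 (constant).
So a_n = n^4 + 2n^3 + 2n^2 - 5n - 4.
Evaluating at n = 14 gives a_{14} = 44222.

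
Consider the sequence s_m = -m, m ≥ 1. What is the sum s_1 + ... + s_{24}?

Over m = 1..24: Σm = 300.
Total = (-1)·300 = -300.

-300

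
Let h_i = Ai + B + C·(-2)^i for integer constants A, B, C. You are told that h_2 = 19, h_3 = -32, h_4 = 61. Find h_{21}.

-8388662

Write the equations: 2A + B + 4C = 19; 3A + B - 8C = -32; 4A + B + 16C = 61.
Subtracting the first from the second: A - 12C = -51.
Subtracting the second from the third: A + 24C = 93.
Solving: C = 4, A = -3, then B = 9.
Hence h_{21} = -3·21 + 9 + 4·(-2097152) = -8388662.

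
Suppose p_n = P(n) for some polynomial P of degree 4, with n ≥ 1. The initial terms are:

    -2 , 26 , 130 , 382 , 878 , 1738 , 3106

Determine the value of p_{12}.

1st diffs: 28, 104, 252, 496, 860, 1368.
2nd diffs: 76, 148, 244, 364, 508.
3rd diffs: 72, 96, 120, 144.
4th diffs: 24, 24, 24 (constant).
Newton forward-difference form: p_n = -2 + 28·C(n-1,1) + 76·C(n-1,2) + 72·C(n-1,3) + 24·C(n-1,4).
At n = 12: n-1 = 11, so p_{12} = -2 + 308 + 4180 + 11880 + 7920 = 24286.

24286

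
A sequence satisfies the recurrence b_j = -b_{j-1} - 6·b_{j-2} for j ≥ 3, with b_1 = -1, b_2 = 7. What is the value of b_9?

3599

Applying the relation repeatedly:
b_3 = -1, b_4 = -41, b_5 = 47, b_6 = 199, b_7 = -481, b_8 = -713, b_9 = 3599.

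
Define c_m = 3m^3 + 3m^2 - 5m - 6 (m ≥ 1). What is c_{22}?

33280

c_{22} = 3·22^3 + 3·22^2 - 5·22 - 6 = 33280.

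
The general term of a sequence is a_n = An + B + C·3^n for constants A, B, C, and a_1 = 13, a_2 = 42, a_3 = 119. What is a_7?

Write the equations: A + B + 3C = 13; 2A + B + 9C = 42; 3A + B + 27C = 119.
Subtracting the first from the second: A + 6C = 29.
Subtracting the second from the third: A + 18C = 77.
Solving: C = 4, A = 5, then B = -4.
Hence a_7 = 5·7 + (-4) + 4·2187 = 8779.

8779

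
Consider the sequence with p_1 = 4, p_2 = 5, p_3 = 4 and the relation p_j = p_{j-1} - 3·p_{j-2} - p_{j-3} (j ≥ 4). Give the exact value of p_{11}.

Iterate the recurrence:
p_4 = -15, p_5 = -32, p_6 = 9, p_7 = 120, p_8 = 125, p_9 = -244, p_{10} = -739, p_{11} = -132.

-132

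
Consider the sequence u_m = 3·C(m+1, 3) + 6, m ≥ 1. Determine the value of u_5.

C(6, 3) = 20, so u_5 = 66.

66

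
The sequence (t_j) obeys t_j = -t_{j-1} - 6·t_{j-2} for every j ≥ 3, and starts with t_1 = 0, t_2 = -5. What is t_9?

-2695

Compute successive terms:
t_3 = 5  t_4 = 25  t_5 = -55  t_6 = -95  t_7 = 425  t_8 = 145  t_9 = -2695.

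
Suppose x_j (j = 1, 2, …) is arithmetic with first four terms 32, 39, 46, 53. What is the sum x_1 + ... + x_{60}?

Common difference d = 7.
x_j = 32 + (j - 1)·7.
x_{60} = 445; S = 60·(32 + 445)/2 = 14310.

14310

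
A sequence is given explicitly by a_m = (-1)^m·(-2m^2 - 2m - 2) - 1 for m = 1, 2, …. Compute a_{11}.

(-1)^11 = -1; -2m^2 - 2m - 2 at m=11 is -266; so a_{11} = 265.

265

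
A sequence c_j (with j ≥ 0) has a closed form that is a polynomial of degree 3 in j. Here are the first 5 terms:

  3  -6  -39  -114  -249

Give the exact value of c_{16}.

-13101

1st diffs: -9, -33, -75, -135.
2nd diffs: -24, -42, -60.
3rd diffs: -18, -18 (constant).
Newton forward-difference form: c_j = 3 + (-9)·C(j,1) + (-24)·C(j,2) + (-18)·C(j,3).
At j = 16: j = 16, so c_{16} = 3 - 144 - 2880 - 10080 = -13101.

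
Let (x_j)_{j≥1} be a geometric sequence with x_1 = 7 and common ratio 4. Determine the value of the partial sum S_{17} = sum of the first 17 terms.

40086361427

x_j = 7·4^(j-1).
S = 7·(4^17 - 1)/(4 - 1) = 7·(17179869184 - 1)/(3) = 40086361427.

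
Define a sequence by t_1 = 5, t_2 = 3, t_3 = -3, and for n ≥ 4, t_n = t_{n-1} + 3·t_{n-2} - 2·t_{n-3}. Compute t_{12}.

-1933

Iterate the recurrence:
t_4 = -4; t_5 = -19; t_6 = -25; t_7 = -74; t_8 = -111; t_9 = -283; t_{10} = -468; t_{11} = -1095; t_{12} = -1933.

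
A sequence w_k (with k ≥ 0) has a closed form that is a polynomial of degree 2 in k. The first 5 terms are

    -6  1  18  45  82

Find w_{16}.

1st diffs: 7, 17, 27, 37.
2nd diffs: 10, 10, 10 (constant).
So w_k = 5k^2 + 2k - 6.
Evaluating at k = 16 gives w_{16} = 1306.

1306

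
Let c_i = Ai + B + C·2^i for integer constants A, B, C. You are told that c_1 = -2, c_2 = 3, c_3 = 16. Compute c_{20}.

4194237

Write the equations: A + B + 2C = -2; 2A + B + 4C = 3; 3A + B + 8C = 16.
Subtracting the first from the second: A + 2C = 5.
Subtracting the second from the third: A + 4C = 13.
Solving: C = 4, A = -3, then B = -7.
So c_i = -3·i + (-7) + 4·2^i; at i=20 this is 4194237.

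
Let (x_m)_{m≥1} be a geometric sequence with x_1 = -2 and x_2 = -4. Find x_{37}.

Common ratio r = 2.
x_m = (-2)·2^(m-1).
x_{37} = (-2)·2^36 = -137438953472.

-137438953472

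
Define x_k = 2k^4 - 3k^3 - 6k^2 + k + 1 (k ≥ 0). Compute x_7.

x_7 = 2·7^4 - 3·7^3 - 6·7^2 + 1·7 + 1 = 3487.

3487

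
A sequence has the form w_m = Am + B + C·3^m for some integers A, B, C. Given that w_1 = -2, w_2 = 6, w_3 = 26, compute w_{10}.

59062

At m = 1, 2, 3: A + B + 3C = -2; 2A + B + 9C = 6; 3A + B + 27C = 26.
Subtracting the first from the second: A + 6C = 8.
Subtracting the second from the third: A + 18C = 20.
Solving: C = 1, A = 2, then B = -7.
So w_m = 2·m + (-7) + 1·3^m; at m=10 this is 59062.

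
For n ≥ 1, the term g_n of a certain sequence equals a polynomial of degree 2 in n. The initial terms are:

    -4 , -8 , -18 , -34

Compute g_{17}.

1st diffs: -4, -10, -16.
2nd diffs: -6, -6 (constant).
Newton forward-difference form: g_n = -4 + (-4)·C(n-1,1) + (-6)·C(n-1,2).
At n = 17: n-1 = 16, so g_{17} = -4 - 64 - 720 = -788.

-788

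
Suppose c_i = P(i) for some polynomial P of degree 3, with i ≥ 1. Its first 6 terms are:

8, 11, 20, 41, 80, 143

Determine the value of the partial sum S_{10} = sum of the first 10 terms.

1st diffs: 3, 9, 21, 39, 63.
2nd diffs: 6, 12, 18, 24.
3rd diffs: 6, 6, 6 (constant).
Newton forward-difference form: c_i = 8 + 3·C(i-1,1) + 6·C(i-1,2) + 6·C(i-1,3).
Continuing: 236, 365, 536, 755.
Summing i = 1..10 (10 terms) gives 2195.

2195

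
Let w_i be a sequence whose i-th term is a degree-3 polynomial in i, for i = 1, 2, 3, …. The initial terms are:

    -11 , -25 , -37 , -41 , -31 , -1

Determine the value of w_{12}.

1st diffs: -14, -12, -4, 10, 30.
2nd diffs: 2, 8, 14, 20.
3rd diffs: 6, 6, 6 (constant).
So w_i = i^3 - 5i^2 - 6i - 1.
Evaluating at i = 12 gives w_{12} = 935.

935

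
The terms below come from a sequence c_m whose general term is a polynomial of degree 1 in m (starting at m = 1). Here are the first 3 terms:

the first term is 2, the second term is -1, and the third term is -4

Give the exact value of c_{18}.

1st diffs: -3, -3 (constant).
So c_m = -3m + 5.
Evaluating at m = 18 gives c_{18} = -49.

-49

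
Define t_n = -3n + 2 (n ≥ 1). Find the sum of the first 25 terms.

-925

Over n = 1..25: Σn = 325.
Total = (-3)·325 + (2)·25 = -925.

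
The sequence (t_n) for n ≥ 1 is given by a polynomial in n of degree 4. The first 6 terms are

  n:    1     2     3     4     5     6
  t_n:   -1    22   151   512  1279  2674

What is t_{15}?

1st diffs: 23, 129, 361, 767, 1395.
2nd diffs: 106, 232, 406, 628.
3rd diffs: 126, 174, 222.
4th diffs: 48, 48 (constant).
Newton forward-difference form: t_n = -1 + 23·C(n-1,1) + 106·C(n-1,2) + 126·C(n-1,3) + 48·C(n-1,4).
At n = 15: n-1 = 14, so t_{15} = -1 + 322 + 9646 + 45864 + 48048 = 103879.

103879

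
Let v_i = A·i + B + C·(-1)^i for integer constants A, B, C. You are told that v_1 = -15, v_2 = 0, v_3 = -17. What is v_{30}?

-28

Write the equations: A + B - C = -15; 2A + B + C = 0; 3A + B - C = -17.
Subtracting the first from the second: A + 2C = 15.
Subtracting the second from the third: A - 2C = -17.
Solving: C = 8, A = -1, then B = -6.
Hence v_{30} = -1·30 + (-6) + 8·1 = -28.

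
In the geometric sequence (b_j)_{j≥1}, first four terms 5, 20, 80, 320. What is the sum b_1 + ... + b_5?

1705

Common ratio r = 4.
b_j = 5·4^(j-1).
S = 5·(4^5 - 1)/(4 - 1) = 5·(1024 - 1)/(3) = 1705.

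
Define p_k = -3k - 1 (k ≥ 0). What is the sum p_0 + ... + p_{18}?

-532

Over k = 0..18: Σk = 171.
Total = (-3)·171 + (-1)·19 = -532.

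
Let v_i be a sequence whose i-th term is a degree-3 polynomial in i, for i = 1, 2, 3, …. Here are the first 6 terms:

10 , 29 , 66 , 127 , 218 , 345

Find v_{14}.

3377

1st diffs: 19, 37, 61, 91, 127.
2nd diffs: 18, 24, 30, 36.
3rd diffs: 6, 6, 6 (constant).
Newton forward-difference form: v_i = 10 + 19·C(i-1,1) + 18·C(i-1,2) + 6·C(i-1,3).
At i = 14: i-1 = 13, so v_{14} = 10 + 247 + 1404 + 1716 = 3377.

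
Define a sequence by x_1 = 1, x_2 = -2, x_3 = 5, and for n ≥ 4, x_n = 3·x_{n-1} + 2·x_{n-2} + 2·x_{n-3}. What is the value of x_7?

Applying the relation repeatedly:
x_4 = 13  x_5 = 45  x_6 = 171  x_7 = 629.

629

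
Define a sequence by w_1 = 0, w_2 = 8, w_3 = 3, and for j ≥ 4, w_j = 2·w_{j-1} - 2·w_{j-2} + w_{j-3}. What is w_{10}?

Iterate the recurrence:
w_4 = -10; w_5 = -18; w_6 = -13; w_7 = 0; w_8 = 8; w_9 = 3; w_{10} = -10.

-10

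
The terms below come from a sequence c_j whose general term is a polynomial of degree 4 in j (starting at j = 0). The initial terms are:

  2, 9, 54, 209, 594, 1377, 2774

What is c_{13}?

57969

1st diffs: 7, 45, 155, 385, 783, 1397.
2nd diffs: 38, 110, 230, 398, 614.
3rd diffs: 72, 120, 168, 216.
4th diffs: 48, 48, 48 (constant).
So c_j = 2j^4 + 5j^2 + 2.
Evaluating at j = 13 gives c_{13} = 57969.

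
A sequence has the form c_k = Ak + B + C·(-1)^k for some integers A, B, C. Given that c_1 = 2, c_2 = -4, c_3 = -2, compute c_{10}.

Plug in k = 1, 2, 3: A + B - C = 2; 2A + B + C = -4; 3A + B - C = -2.
Subtracting the first from the second: A + 2C = -6.
Subtracting the second from the third: A - 2C = 2.
Solving: C = -2, A = -2, then B = 2.
Therefore c_{10} = -20 + 2 + (-2)·1 = -20.

-20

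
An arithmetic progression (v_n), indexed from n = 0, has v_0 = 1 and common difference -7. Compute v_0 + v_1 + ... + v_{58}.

v_n = 1 + (n - 0)·(-7).
v_{58} = -405; S = 59·(1 + (-405))/2 = -11918.

-11918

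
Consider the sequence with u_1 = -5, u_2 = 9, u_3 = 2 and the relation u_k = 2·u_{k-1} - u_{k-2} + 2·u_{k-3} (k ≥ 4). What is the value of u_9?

-158

Iterate the recurrence:
u_4 = -15; u_5 = -14; u_6 = -9; u_7 = -34; u_8 = -87; u_9 = -158.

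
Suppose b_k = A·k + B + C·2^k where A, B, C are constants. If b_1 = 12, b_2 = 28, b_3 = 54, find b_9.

2610

At k = 1, 2, 3: A + B + 2C = 12; 2A + B + 4C = 28; 3A + B + 8C = 54.
Subtracting the first from the second: A + 2C = 16.
Subtracting the second from the third: A + 4C = 26.
Solving: C = 5, A = 6, then B = -4.
Hence b_9 = 6·9 + (-4) + 5·512 = 2610.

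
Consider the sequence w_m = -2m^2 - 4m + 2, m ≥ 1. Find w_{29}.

-1796

w_{29} = -2·29^2 - 4·29 + 2 = -1796.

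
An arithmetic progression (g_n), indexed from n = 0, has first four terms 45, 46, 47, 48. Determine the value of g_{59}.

104

Common difference d = 1.
g_n = 45 + (n - 0)·1.
g_{59} = 45 + 59·1 = 104.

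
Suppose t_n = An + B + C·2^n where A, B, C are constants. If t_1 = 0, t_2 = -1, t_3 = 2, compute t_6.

99

Write the equations: A + B + 2C = 0; 2A + B + 4C = -1; 3A + B + 8C = 2.
Subtracting the first from the second: A + 2C = -1.
Subtracting the second from the third: A + 4C = 3.
Solving: C = 2, A = -5, then B = 1.
So t_n = -5·n + 1 + 2·2^n; at n=6 this is 99.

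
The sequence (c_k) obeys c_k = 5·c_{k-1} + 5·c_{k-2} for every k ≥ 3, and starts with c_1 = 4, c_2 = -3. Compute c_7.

2500

Step forward from the initial values:
c_3 = 5, c_4 = 10, c_5 = 75, c_6 = 425, c_7 = 2500.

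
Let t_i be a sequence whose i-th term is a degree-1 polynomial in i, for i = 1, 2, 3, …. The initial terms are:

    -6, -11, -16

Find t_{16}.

1st diffs: -5, -5 (constant).
So t_i = -5i - 1.
Evaluating at i = 16 gives t_{16} = -81.

-81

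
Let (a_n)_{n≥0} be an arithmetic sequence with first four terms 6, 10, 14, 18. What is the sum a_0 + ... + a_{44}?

4230

Common difference d = 4.
a_n = 6 + (n - 0)·4.
a_{44} = 182; S = 45·(6 + 182)/2 = 4230.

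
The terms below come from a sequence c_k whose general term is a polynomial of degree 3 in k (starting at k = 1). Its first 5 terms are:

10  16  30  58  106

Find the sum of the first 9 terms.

1734

1st diffs: 6, 14, 28, 48.
2nd diffs: 8, 14, 20.
3rd diffs: 6, 6 (constant).
So c_k = k^3 - 2k^2 + 5k + 6.
Continuing: 180, 286, 430, 618.
Summing k = 1..9 (9 terms) gives 1734.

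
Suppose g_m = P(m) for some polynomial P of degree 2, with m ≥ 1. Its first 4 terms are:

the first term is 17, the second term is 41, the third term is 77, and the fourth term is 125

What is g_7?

341

1st diffs: 24, 36, 48.
2nd diffs: 12, 12 (constant).
Newton forward-difference form: g_m = 17 + 24·C(m-1,1) + 12·C(m-1,2).
At m = 7: m-1 = 6, so g_7 = 17 + 144 + 180 = 341.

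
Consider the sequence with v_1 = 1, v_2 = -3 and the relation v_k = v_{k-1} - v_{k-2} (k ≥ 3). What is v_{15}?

Iterate the recurrence:
v_3 = -4  v_4 = -1  v_5 = 3  …  v_{12} = 4  v_{13} = 1  v_{14} = -3  v_{15} = -4.

-4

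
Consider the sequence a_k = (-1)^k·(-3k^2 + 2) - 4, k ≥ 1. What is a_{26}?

-2030

(-1)^26 = 1; -3k^2 + 2 at k=26 is -2026; so a_{26} = -2030.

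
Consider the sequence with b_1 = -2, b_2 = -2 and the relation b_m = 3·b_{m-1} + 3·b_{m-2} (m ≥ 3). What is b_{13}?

b_3 = -12; b_4 = -42; b_5 = -162; …; b_{10} = -126522; b_{11} = -479682; b_{12} = -1818612; b_{13} = -6894882.

-6894882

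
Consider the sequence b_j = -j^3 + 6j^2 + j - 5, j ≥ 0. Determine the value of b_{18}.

b_{18} = -1·18^3 + 6·18^2 + 1·18 - 5 = -3875.

-3875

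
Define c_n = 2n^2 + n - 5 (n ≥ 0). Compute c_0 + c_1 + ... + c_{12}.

1313

Over n = 0..12: Σn = 78, Σn² = 650.
Total = (2)·650 + (1)·78 + (-5)·13 = 1313.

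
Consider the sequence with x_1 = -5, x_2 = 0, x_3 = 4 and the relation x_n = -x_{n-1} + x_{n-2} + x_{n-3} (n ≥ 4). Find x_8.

-27

Compute successive terms:
x_4 = -9;  x_5 = 13;  x_6 = -18;  x_7 = 22;  x_8 = -27.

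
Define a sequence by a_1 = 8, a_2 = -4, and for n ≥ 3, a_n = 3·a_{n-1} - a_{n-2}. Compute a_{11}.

Compute successive terms:
a_3 = -20, a_4 = -56, a_5 = -148, a_6 = -388, a_7 = -1016, a_8 = -2660, a_9 = -6964, a_{10} = -18232, a_{11} = -47732.

-47732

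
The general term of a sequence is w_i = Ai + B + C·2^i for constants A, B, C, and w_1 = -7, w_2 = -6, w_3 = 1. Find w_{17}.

393123

Plug in i = 1, 2, 3: A + B + 2C = -7; 2A + B + 4C = -6; 3A + B + 8C = 1.
Subtracting the first from the second: A + 2C = 1.
Subtracting the second from the third: A + 4C = 7.
Solving: C = 3, A = -5, then B = -8.
So w_i = -5·i + (-8) + 3·2^i; at i=17 this is 393123.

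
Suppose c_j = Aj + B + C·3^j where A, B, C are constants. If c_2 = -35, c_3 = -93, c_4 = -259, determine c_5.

The three given values yield: 2A + B + 9C = -35; 3A + B + 27C = -93; 4A + B + 81C = -259.
Subtracting the first from the second: A + 18C = -58.
Subtracting the second from the third: A + 54C = -166.
Solving: C = -3, A = -4, then B = 0.
Therefore c_5 = -20 + 0 + (-3)·243 = -749.

-749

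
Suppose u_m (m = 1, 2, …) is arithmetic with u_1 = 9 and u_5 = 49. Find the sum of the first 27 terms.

Common difference d = (49 - 9) / (5 - 1) = 10.
u_m = 9 + (m - 1)·10.
u_{27} = 269; S = 27·(9 + 269)/2 = 3753.

3753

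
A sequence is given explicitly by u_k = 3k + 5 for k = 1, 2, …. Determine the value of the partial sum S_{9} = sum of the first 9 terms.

Over k = 1..9: Σk = 45.
Total = (3)·45 + (5)·9 = 180.

180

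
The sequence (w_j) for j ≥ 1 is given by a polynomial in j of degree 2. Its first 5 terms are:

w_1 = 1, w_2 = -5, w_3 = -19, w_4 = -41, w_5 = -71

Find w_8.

1st diffs: -6, -14, -22, -30.
2nd diffs: -8, -8, -8 (constant).
Newton forward-difference form: w_j = 1 + (-6)·C(j-1,1) + (-8)·C(j-1,2).
At j = 8: j-1 = 7, so w_8 = 1 - 42 - 168 = -209.

-209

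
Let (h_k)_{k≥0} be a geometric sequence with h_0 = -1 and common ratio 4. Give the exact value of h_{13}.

h_k = (-1)·4^(k-0).
h_{13} = (-1)·4^13 = -67108864.

-67108864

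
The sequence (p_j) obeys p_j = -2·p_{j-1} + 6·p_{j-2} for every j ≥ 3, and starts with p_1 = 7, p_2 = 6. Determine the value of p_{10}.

Iterate the recurrence:
p_3 = 30;  p_4 = -24;  p_5 = 228;  p_6 = -600;  p_7 = 2568;  p_8 = -8736;  p_9 = 32880;  p_{10} = -118176.

-118176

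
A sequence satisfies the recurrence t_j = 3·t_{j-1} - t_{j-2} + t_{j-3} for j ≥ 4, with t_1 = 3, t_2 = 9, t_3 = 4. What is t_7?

Step forward from the initial values:
t_4 = 6; t_5 = 23; t_6 = 67; t_7 = 184.

184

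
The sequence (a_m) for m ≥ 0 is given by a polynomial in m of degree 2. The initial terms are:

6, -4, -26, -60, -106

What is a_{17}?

1st diffs: -10, -22, -34, -46.
2nd diffs: -12, -12, -12 (constant).
Newton forward-difference form: a_m = 6 + (-10)·C(m,1) + (-12)·C(m,2).
At m = 17: m = 17, so a_{17} = 6 - 170 - 1632 = -1796.

-1796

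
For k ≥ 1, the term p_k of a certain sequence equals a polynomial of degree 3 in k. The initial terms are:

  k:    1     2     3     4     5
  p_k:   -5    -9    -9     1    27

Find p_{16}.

1st diffs: -4, 0, 10, 26.
2nd diffs: 4, 10, 16.
3rd diffs: 6, 6 (constant).
Newton forward-difference form: p_k = -5 + (-4)·C(k-1,1) + 4·C(k-1,2) + 6·C(k-1,3).
At k = 16: k-1 = 15, so p_{16} = -5 - 60 + 420 + 2730 = 3085.

3085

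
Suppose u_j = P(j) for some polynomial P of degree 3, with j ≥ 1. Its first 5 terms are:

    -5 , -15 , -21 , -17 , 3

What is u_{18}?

4449

1st diffs: -10, -6, 4, 20.
2nd diffs: 4, 10, 16.
3rd diffs: 6, 6 (constant).
Newton forward-difference form: u_j = -5 + (-10)·C(j-1,1) + 4·C(j-1,2) + 6·C(j-1,3).
At j = 18: j-1 = 17, so u_{18} = -5 - 170 + 544 + 4080 = 4449.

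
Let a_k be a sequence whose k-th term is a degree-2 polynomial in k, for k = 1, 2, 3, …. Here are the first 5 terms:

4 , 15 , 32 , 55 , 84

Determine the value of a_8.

1st diffs: 11, 17, 23, 29.
2nd diffs: 6, 6, 6 (constant).
Newton forward-difference form: a_k = 4 + 11·C(k-1,1) + 6·C(k-1,2).
At k = 8: k-1 = 7, so a_8 = 4 + 77 + 126 = 207.

207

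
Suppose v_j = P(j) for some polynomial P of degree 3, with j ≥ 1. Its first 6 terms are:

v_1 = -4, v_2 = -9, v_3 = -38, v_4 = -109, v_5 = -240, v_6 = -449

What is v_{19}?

1st diffs: -5, -29, -71, -131, -209.
2nd diffs: -24, -42, -60, -78.
3rd diffs: -18, -18, -18 (constant).
So v_j = -3j^3 + 6j^2 - 2j - 5.
Evaluating at j = 19 gives v_{19} = -18454.

-18454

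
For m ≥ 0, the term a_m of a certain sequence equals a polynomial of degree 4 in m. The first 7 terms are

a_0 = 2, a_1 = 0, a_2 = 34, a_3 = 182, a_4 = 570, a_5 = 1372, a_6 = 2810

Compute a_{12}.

1st diffs: -2, 34, 148, 388, 802, 1438.
2nd diffs: 36, 114, 240, 414, 636.
3rd diffs: 78, 126, 174, 222.
4th diffs: 48, 48, 48 (constant).
Newton forward-difference form: a_m = 2 + (-2)·C(m,1) + 36·C(m,2) + 78·C(m,3) + 48·C(m,4).
At m = 12: m = 12, so a_{12} = 2 - 24 + 2376 + 17160 + 23760 = 43274.

43274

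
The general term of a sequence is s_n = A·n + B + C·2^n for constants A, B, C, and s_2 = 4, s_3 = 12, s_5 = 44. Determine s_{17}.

131132

At n = 2, 3, 5: 2A + B + 4C = 4; 3A + B + 8C = 12; 5A + B + 32C = 44.
Subtracting the first from the second: A + 4C = 8.
Subtracting the second from the third: 2A + 24C = 32.
Solving: C = 1, A = 4, then B = -8.
Hence s_{17} = 4·17 + (-8) + 1·131072 = 131132.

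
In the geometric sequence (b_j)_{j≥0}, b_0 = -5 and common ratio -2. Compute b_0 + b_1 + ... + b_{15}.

b_j = (-5)·(-2)^(j-0).
S = (-5)·((-2)^16 - 1)/(-2 - 1) = (-5)·(65536 - 1)/(-3) = 109225.

109225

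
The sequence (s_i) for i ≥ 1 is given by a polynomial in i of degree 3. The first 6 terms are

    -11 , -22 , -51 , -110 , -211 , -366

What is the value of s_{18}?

-10806

1st diffs: -11, -29, -59, -101, -155.
2nd diffs: -18, -30, -42, -54.
3rd diffs: -12, -12, -12 (constant).
Newton forward-difference form: s_i = -11 + (-11)·C(i-1,1) + (-18)·C(i-1,2) + (-12)·C(i-1,3).
At i = 18: i-1 = 17, so s_{18} = -11 - 187 - 2448 - 8160 = -10806.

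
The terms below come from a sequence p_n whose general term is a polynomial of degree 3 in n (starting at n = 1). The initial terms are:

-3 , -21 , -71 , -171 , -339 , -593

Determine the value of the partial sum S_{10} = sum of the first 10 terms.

1st diffs: -18, -50, -100, -168, -254.
2nd diffs: -32, -50, -68, -86.
3rd diffs: -18, -18, -18 (constant).
So p_n = -3n^3 + 2n^2 - 3n + 1.
Continuing: -951, -1431, -2051, -2829.
Summing n = 1..10 (10 terms) gives -8460.

-8460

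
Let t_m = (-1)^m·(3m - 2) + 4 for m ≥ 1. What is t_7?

-15

(-1)^7 = -1; 3m - 2 at m=7 is 19; so t_7 = -15.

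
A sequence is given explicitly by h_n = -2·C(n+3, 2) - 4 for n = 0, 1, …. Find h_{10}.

-160

C(13, 2) = 78, so h_{10} = -160.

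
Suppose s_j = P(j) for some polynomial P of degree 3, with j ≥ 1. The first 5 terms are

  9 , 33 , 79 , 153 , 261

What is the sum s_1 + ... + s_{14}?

16324

1st diffs: 24, 46, 74, 108.
2nd diffs: 22, 28, 34.
3rd diffs: 6, 6 (constant).
So s_j = j^3 + 5j^2 + 2j + 1.
Continuing: …, 409, 603, 849, 1153, …, s_{14} = 3753.
Summing j = 1..14 (14 terms) gives 16324.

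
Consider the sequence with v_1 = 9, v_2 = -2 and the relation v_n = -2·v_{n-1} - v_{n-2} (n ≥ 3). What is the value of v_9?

Compute successive terms:
v_3 = -5, v_4 = 12, v_5 = -19, v_6 = 26, v_7 = -33, v_8 = 40, v_9 = -47.
(Characteristic roots are -1 and -1.)

-47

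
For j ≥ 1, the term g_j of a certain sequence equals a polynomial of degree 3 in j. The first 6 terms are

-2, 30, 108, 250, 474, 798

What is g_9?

1st diffs: 32, 78, 142, 224, 324.
2nd diffs: 46, 64, 82, 100.
3rd diffs: 18, 18, 18 (constant).
So g_j = 3j^3 + 5j^2 - 4j - 6.
Evaluating at j = 9 gives g_9 = 2550.

2550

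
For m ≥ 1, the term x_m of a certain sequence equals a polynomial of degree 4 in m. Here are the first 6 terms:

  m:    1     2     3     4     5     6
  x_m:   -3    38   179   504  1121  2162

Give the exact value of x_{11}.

20027

1st diffs: 41, 141, 325, 617, 1041.
2nd diffs: 100, 184, 292, 424.
3rd diffs: 84, 108, 132.
4th diffs: 24, 24 (constant).
Newton forward-difference form: x_m = -3 + 41·C(m-1,1) + 100·C(m-1,2) + 84·C(m-1,3) + 24·C(m-1,4).
At m = 11: m-1 = 10, so x_{11} = -3 + 410 + 4500 + 10080 + 5040 = 20027.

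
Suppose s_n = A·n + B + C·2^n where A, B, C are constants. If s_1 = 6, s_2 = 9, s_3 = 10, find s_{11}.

-1990

Write the equations: A + B + 2C = 6; 2A + B + 4C = 9; 3A + B + 8C = 10.
Subtracting the first from the second: A + 2C = 3.
Subtracting the second from the third: A + 4C = 1.
Solving: C = -1, A = 5, then B = 3.
Therefore s_{11} = 55 + 3 + (-1)·2048 = -1990.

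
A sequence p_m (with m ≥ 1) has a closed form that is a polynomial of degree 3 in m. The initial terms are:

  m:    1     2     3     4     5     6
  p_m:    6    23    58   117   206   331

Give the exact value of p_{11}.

1st diffs: 17, 35, 59, 89, 125.
2nd diffs: 18, 24, 30, 36.
3rd diffs: 6, 6, 6 (constant).
Newton forward-difference form: p_m = 6 + 17·C(m-1,1) + 18·C(m-1,2) + 6·C(m-1,3).
At m = 11: m-1 = 10, so p_{11} = 6 + 170 + 810 + 720 = 1706.

1706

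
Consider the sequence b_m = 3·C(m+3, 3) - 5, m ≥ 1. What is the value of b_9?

655

C(12, 3) = 220, so b_9 = 655.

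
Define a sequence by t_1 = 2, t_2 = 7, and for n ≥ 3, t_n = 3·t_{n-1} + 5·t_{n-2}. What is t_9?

166379

Compute successive terms:
t_3 = 31; t_4 = 128; t_5 = 539; t_6 = 2257; t_7 = 9466; t_8 = 39683; t_9 = 166379.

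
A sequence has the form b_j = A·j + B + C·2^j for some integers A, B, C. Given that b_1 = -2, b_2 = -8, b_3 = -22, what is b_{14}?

-65504

At j = 1, 2, 3: A + B + 2C = -2; 2A + B + 4C = -8; 3A + B + 8C = -22.
Subtracting the first from the second: A + 2C = -6.
Subtracting the second from the third: A + 4C = -14.
Solving: C = -4, A = 2, then B = 4.
Therefore b_{14} = 28 + 4 + (-4)·16384 = -65504.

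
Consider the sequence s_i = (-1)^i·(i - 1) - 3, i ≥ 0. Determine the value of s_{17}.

-19

(-1)^17 = -1; i - 1 at i=17 is 16; so s_{17} = -19.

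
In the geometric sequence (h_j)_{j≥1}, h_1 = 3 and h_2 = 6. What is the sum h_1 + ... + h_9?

1533

Common ratio r = 2.
h_j = 3·2^(j-1).
S = 3·(2^9 - 1)/(2 - 1) = 3·(512 - 1)/(1) = 1533.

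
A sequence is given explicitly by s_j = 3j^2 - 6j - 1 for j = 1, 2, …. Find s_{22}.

s_{22} = 3·22^2 - 6·22 - 1 = 1319.

1319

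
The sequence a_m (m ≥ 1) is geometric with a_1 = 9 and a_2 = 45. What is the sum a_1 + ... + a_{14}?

Common ratio r = 5.
a_m = 9·5^(m-1).
S = 9·(5^14 - 1)/(5 - 1) = 9·(6103515625 - 1)/(4) = 13732910154.

13732910154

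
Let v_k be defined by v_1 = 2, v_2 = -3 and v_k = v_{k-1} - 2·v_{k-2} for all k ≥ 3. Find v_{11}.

v_3 = -7  v_4 = -1  v_5 = 13  v_6 = 15  v_7 = -11  v_8 = -41  v_9 = -19  v_{10} = 63  v_{11} = 101.

101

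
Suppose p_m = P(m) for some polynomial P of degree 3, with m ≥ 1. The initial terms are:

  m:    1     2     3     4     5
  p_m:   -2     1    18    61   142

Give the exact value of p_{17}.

1st diffs: 3, 17, 43, 81.
2nd diffs: 14, 26, 38.
3rd diffs: 12, 12 (constant).
Newton forward-difference form: p_m = -2 + 3·C(m-1,1) + 14·C(m-1,2) + 12·C(m-1,3).
At m = 17: m-1 = 16, so p_{17} = -2 + 48 + 1680 + 6720 = 8446.

8446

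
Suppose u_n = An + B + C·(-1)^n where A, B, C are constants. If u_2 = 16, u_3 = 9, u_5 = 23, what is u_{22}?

Write the equations: 2A + B + C = 16; 3A + B - C = 9; 5A + B - C = 23.
Subtracting the first from the second: A - 2C = -7.
Subtracting the second from the third: 2A = 14.
Solving: C = 7, A = 7, then B = -5.
So u_n = 7·n + (-5) + 7·(-1)^n; at n=22 this is 156.

156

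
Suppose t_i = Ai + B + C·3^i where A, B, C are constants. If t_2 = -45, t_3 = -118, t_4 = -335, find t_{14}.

Write the equations: 2A + B + 9C = -45; 3A + B + 27C = -118; 4A + B + 81C = -335.
Subtracting the first from the second: A + 18C = -73.
Subtracting the second from the third: A + 54C = -217.
Solving: C = -4, A = -1, then B = -7.
So t_i = -1·i + (-7) + (-4)·3^i; at i=14 this is -19131897.

-19131897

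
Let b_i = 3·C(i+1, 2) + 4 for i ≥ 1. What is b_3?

C(4, 2) = 6, so b_3 = 22.

22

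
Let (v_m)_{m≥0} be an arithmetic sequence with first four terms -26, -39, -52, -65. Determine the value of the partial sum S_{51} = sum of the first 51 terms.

Common difference d = -13.
v_m = -26 + (m - 0)·(-13).
v_{50} = -676; S = 51·(-26 + (-676))/2 = -17901.

-17901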